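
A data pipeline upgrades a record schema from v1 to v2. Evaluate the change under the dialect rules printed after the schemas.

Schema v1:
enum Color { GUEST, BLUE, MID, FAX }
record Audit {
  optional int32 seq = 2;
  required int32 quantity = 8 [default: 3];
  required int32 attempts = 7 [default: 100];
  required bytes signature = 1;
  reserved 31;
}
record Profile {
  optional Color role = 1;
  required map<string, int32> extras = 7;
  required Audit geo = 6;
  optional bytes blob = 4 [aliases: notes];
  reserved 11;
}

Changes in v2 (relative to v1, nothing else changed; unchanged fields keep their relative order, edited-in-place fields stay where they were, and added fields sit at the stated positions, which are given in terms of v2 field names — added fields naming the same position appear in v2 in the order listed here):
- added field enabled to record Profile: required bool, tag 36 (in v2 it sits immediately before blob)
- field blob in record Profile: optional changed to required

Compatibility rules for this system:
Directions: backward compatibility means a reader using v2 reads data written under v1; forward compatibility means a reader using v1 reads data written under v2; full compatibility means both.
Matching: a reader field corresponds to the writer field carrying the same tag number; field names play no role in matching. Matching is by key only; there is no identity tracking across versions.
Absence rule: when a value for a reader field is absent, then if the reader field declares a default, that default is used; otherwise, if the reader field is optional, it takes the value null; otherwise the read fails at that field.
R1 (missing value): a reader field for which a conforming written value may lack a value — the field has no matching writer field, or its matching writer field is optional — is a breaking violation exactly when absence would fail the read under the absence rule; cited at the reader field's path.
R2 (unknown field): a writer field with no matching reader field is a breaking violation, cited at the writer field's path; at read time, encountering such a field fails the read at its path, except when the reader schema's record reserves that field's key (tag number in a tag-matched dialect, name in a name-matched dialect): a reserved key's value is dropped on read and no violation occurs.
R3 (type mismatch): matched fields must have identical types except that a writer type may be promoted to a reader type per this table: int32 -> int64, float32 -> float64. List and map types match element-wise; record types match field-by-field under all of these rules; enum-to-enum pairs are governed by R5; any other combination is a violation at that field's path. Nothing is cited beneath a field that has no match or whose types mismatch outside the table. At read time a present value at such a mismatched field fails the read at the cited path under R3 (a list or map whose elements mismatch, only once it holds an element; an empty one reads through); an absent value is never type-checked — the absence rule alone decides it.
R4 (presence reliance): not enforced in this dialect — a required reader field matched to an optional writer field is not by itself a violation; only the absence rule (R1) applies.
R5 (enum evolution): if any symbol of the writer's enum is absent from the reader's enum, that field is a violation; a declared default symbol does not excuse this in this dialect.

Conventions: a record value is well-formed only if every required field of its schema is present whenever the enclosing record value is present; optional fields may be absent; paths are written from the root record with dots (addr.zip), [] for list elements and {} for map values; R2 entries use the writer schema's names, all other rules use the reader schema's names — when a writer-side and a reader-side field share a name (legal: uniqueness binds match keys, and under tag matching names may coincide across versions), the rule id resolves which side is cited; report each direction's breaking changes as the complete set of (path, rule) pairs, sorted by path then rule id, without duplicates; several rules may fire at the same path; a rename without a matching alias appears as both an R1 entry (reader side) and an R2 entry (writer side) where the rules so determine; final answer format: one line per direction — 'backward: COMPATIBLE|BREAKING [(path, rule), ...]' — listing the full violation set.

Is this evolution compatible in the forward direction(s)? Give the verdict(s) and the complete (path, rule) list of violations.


forward: BREAKING [(enabled, R2)]

the writer's type comes first in each Profile pair
checking forward for Profile: reader v1 against writer v2:
  role: Color -> Color, writer optional; from role
  extras: map<string, int32> -> map<string, int32>, writer required; from extras
  geo: Audit -> Audit, writer required; from geo
  blob: bytes -> bytes, writer required; from blob
  writer enabled: unknown to reader
  geo.seq: int32 -> int32, writer optional; from geo.seq
  geo.quantity: int32 -> int32, writer required; from geo.quantity
  geo.attempts: int32 -> int32, writer required; from geo.attempts
  geo.signature: bytes -> bytes, writer required; from geo.signature
  R2 fires at enabled
  => 1 violation(s): forward is BREAKING for Profile
diffs on Profile not affecting the asked answer:
  field blob in record Profile: optional changed to required -> its effect on Profile is confined to the backward direction, not asked


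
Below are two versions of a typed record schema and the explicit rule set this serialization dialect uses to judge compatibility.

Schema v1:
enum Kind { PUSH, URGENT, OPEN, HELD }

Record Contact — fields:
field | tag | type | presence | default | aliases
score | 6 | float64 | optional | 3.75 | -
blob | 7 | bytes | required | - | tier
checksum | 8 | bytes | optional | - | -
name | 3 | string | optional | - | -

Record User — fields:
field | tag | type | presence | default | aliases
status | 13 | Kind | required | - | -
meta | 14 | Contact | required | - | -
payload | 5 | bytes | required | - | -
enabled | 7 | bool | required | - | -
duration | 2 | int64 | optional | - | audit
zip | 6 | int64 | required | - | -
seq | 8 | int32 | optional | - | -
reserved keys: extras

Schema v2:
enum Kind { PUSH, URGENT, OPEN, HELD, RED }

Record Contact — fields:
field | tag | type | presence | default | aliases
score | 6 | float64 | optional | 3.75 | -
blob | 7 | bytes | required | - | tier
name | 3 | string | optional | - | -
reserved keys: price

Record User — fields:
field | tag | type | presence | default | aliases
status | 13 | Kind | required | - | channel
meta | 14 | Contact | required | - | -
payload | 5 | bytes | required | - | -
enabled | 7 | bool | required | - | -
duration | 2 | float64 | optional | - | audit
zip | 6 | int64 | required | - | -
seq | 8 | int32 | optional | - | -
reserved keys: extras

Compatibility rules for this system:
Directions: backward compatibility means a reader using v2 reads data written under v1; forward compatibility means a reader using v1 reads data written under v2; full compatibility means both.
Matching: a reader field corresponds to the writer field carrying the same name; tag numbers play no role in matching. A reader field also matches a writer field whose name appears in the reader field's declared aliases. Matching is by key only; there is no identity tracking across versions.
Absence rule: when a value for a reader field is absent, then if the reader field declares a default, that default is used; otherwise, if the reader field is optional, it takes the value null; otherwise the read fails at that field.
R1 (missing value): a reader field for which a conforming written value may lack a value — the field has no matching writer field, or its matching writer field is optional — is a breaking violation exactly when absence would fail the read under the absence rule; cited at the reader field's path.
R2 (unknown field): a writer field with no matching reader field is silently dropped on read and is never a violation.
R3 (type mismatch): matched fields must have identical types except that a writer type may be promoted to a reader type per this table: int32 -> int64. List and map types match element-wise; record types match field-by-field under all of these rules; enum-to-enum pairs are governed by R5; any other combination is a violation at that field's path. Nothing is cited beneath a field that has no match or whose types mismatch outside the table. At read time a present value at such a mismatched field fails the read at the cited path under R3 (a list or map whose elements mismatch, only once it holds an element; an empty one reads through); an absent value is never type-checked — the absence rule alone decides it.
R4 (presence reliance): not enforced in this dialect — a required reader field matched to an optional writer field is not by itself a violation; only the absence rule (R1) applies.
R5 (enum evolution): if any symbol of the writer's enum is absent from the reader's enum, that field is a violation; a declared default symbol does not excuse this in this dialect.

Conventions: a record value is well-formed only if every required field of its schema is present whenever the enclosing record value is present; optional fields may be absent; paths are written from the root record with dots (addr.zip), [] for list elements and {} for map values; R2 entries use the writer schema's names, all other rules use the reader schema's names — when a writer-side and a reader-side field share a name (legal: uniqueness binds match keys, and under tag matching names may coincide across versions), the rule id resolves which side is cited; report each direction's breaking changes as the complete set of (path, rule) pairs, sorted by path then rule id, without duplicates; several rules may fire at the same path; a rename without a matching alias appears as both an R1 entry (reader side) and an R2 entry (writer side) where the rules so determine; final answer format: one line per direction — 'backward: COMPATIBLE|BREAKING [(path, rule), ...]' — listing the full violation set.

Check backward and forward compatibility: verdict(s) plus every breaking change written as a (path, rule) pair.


backward: BREAKING [(duration, R3)]; forward: BREAKING [(duration, R3), (status, R5)]

arrows below run writer -> reader for User
backward on User — v2 reading data written by v1:
  Kind -> Kind, writer required: status aligns to status
  Contact -> Contact, writer required: meta aligns to meta
  bytes -> bytes, writer required: payload aligns to payload
  bool -> bool, writer required: enabled aligns to enabled
  int64 -> float64, writer optional: duration aligns to duration
  int64 -> int64, writer required: zip aligns to zip
  int32 -> int32, writer optional: seq aligns to seq
  float64 -> float64, writer optional: meta.score aligns to meta.score
  bytes -> bytes, writer required: meta.blob aligns to meta.blob
  string -> string, writer optional: meta.name aligns to meta.name
  meta.checksum (writer side), unknown to reader
  R3 fires at duration
  => backward verdict for User: BREAKING, 1 violation(s)
forward on User — v1 reading data written by v2:
  Kind -> Kind, writer required: status aligns to status
  Contact -> Contact, writer required: meta aligns to meta
  bytes -> bytes, writer required: payload aligns to payload
  bool -> bool, writer required: enabled aligns to enabled
  float64 -> int64, writer optional: duration aligns to duration
  int64 -> int64, writer required: zip aligns to zip
  int32 -> int32, writer optional: seq aligns to seq
  float64 -> float64, writer optional: meta.score aligns to meta.score
  bytes -> bytes, writer required: meta.blob aligns to meta.blob
  meta.checksum has no writer counterpart
  string -> string, writer optional: meta.name aligns to meta.name
  R3 fires at duration
  R5 fires at status
  => forward verdict for User: BREAKING, 2 violation(s)


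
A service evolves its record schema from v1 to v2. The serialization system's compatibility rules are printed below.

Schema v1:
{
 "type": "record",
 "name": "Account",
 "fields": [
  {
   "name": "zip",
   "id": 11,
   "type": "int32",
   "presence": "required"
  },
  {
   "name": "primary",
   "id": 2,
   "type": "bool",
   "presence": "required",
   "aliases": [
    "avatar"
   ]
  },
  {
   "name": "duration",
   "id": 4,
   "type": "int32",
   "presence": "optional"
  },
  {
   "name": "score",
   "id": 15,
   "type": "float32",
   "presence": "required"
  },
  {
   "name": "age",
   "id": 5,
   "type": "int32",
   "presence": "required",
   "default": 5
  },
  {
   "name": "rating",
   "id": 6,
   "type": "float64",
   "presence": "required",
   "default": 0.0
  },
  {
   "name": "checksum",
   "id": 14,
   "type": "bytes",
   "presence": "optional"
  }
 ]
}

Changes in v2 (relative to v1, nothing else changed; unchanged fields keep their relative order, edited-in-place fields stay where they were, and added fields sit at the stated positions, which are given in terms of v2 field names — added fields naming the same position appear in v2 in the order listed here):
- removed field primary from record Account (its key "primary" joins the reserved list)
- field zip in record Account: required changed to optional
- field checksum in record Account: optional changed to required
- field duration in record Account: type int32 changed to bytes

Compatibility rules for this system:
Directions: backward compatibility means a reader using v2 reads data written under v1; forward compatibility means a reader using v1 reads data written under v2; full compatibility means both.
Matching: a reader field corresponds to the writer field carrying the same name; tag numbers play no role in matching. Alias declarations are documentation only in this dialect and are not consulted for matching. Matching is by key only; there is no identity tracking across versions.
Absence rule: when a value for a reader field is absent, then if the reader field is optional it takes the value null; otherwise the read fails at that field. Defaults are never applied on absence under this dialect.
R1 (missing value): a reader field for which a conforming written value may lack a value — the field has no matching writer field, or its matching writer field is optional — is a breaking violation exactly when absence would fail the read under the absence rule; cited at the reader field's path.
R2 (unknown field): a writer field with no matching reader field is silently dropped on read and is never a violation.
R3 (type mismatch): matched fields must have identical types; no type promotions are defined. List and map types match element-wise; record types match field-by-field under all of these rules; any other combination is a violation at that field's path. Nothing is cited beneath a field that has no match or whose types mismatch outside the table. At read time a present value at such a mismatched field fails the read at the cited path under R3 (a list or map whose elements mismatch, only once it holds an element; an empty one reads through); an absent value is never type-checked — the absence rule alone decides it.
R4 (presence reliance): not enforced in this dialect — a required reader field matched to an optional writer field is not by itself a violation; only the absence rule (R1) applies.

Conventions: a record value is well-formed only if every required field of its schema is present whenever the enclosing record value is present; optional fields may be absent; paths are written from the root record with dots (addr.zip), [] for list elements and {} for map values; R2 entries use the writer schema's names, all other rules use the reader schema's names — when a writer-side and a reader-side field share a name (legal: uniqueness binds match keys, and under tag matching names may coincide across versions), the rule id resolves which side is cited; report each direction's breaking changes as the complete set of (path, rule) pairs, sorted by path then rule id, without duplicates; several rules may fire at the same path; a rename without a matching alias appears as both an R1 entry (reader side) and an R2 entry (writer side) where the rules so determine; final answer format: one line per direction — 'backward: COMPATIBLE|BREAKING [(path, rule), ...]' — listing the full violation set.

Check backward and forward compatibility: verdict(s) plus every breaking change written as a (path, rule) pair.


backward: BREAKING [(checksum, R1), (duration, R3)]; forward: BREAKING [(duration, R3), (primary, R1), (zip, R1)]

in Account below, arrows point writer -> reader
checking backward for Account: reader v2 against writer v1:
  zip: int32 -> int32, writer required; from zip
  duration: int32 -> bytes, writer optional; from duration
  score: float32 -> float32, writer required; from score
  age: int32 -> int32, writer required; from age
  rating: float64 -> float64, writer required; from rating
  checksum: bytes -> bytes, writer optional; from checksum
  writer field primary has no reader counterpart
  R1 fires at checksum
  R3 fires at duration
  => backward: BREAKING (2)
checking forward for Account: reader v1 against writer v2:
  zip: int32 -> int32, writer optional; from zip
  no writer field matches reader primary
  duration: bytes -> int32, writer optional; from duration
  score: float32 -> float32, writer required; from score
  age: int32 -> int32, writer required; from age
  rating: float64 -> float64, writer required; from rating
  checksum: bytes -> bytes, writer required; from checksum
  R3 fires at duration
  R1 fires at primary
  R1 fires at zip
  => forward: BREAKING (3)


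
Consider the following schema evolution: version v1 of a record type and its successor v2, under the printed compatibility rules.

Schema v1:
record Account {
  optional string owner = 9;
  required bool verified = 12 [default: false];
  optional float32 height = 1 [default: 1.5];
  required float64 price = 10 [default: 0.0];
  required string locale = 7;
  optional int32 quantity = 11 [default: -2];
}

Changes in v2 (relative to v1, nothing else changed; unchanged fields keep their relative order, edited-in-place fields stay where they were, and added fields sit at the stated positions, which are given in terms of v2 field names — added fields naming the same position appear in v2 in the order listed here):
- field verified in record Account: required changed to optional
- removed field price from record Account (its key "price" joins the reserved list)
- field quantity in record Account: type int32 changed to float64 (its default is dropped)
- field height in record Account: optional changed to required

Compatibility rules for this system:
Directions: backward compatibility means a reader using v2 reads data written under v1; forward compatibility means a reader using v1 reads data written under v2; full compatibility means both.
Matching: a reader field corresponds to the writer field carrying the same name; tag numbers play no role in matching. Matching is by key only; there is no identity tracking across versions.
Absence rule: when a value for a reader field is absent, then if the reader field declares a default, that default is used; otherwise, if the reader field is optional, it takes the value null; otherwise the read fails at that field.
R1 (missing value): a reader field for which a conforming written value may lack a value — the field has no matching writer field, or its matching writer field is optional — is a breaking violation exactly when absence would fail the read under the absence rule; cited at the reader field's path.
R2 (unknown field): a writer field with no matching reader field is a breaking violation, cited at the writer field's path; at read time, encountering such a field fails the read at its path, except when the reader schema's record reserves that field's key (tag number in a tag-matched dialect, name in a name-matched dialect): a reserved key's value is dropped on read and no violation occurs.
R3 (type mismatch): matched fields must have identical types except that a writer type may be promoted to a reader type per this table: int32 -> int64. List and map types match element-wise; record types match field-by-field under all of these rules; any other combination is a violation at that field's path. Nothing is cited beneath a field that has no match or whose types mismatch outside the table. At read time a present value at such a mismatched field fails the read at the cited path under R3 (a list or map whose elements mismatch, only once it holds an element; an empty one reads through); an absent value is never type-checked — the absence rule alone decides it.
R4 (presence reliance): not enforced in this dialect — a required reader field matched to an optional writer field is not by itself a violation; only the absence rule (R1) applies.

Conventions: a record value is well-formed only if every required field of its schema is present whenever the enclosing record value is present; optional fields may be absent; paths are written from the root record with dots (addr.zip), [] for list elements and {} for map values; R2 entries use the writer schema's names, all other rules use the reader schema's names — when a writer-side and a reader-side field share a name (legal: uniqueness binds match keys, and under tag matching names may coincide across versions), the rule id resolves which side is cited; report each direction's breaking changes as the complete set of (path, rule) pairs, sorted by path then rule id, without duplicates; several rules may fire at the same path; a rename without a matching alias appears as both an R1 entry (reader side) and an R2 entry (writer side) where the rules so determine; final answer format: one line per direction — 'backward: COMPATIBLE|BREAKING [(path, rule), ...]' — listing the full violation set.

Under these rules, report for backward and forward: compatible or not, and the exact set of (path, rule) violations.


backward: BREAKING [(quantity, R3)]; forward: BREAKING [(quantity, R3)]

arrows below run writer -> reader for Account
checking backward for Account: reader v2 against writer v1:
  owner <- owner (string -> string, writer optional)
  verified <- verified (bool -> bool, writer required)
  height <- height (float32 -> float32, writer optional)
  locale <- locale (string -> string, writer required)
  quantity <- quantity (int32 -> float64, writer optional)
  leftover writer field: price
  violation R3 at quantity
  => 1 violation(s): backward is BREAKING for Account
checking forward for Account: reader v1 against writer v2:
  owner <- owner (string -> string, writer optional)
  verified <- verified (bool -> bool, writer optional)
  height <- height (float32 -> float32, writer required)
  price: no writer-side match
  locale <- locale (string -> string, writer required)
  quantity <- quantity (float64 -> int32, writer optional)
  violation R3 at quantity
  => 1 violation(s): forward is BREAKING for Account


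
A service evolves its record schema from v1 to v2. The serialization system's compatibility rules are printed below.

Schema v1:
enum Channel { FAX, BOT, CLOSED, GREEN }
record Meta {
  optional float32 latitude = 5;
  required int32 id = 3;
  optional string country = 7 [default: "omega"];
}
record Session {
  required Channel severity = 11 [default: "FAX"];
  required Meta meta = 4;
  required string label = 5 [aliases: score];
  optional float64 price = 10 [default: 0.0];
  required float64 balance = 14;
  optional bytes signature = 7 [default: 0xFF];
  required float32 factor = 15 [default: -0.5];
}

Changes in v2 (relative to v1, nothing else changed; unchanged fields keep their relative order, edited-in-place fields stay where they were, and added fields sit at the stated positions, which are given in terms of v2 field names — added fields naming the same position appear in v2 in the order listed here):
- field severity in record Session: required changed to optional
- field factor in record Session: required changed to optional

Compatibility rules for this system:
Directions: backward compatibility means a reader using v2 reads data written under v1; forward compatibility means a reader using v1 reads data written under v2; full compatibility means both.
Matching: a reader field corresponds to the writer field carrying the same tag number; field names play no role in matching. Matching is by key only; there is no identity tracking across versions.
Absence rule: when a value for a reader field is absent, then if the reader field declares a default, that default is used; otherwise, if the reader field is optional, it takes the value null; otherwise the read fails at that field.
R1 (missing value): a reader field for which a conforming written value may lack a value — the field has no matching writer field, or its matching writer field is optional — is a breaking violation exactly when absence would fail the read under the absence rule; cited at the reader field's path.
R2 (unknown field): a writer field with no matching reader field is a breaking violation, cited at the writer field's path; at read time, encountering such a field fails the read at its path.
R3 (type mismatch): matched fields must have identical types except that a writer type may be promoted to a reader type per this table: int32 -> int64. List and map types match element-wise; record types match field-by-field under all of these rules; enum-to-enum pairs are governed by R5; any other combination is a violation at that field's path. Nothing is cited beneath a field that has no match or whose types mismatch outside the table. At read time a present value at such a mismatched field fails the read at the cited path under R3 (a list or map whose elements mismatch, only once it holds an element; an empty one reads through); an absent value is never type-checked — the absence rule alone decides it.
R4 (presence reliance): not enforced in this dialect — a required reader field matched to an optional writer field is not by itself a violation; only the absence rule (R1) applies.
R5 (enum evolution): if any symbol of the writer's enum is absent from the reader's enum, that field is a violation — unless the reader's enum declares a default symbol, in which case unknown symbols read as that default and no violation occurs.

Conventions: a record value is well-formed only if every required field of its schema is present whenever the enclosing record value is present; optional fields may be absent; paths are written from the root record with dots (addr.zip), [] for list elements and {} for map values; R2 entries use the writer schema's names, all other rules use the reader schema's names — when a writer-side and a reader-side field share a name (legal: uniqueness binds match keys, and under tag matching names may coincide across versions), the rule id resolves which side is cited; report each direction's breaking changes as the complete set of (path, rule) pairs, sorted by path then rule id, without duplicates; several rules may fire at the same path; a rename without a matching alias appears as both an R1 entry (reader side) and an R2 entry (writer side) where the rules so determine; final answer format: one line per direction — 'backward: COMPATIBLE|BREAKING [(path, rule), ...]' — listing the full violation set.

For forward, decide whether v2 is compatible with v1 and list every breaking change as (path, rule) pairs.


the writer's type comes first in each Session pair
forward on Session — v1 reading data written by v2:
  writer optional, Channel -> Channel: reader severity maps from writer severity
  writer required, Meta -> Meta: reader meta maps from writer meta
  writer required, string -> string: reader label maps from writer label
  writer optional, float64 -> float64: reader price maps from writer price
  writer required, float64 -> float64: reader balance maps from writer balance
  writer optional, bytes -> bytes: reader signature maps from writer signature
  writer optional, float32 -> float32: reader factor maps from writer factor
  writer optional, float32 -> float32: reader meta.latitude maps from writer meta.latitude
  writer required, int32 -> int32: reader meta.id maps from writer meta.id
  writer optional, string -> string: reader meta.country maps from writer meta.country
  => forward: COMPATIBLE
diffs on Session not affecting the asked answer:
  field severity in record Session: required changed to optional -> triggers nothing under Session's printed rules — same verdict
  field factor in record Session: required changed to optional -> triggers nothing under Session's printed rules — same verdict

forward: COMPATIBLE []


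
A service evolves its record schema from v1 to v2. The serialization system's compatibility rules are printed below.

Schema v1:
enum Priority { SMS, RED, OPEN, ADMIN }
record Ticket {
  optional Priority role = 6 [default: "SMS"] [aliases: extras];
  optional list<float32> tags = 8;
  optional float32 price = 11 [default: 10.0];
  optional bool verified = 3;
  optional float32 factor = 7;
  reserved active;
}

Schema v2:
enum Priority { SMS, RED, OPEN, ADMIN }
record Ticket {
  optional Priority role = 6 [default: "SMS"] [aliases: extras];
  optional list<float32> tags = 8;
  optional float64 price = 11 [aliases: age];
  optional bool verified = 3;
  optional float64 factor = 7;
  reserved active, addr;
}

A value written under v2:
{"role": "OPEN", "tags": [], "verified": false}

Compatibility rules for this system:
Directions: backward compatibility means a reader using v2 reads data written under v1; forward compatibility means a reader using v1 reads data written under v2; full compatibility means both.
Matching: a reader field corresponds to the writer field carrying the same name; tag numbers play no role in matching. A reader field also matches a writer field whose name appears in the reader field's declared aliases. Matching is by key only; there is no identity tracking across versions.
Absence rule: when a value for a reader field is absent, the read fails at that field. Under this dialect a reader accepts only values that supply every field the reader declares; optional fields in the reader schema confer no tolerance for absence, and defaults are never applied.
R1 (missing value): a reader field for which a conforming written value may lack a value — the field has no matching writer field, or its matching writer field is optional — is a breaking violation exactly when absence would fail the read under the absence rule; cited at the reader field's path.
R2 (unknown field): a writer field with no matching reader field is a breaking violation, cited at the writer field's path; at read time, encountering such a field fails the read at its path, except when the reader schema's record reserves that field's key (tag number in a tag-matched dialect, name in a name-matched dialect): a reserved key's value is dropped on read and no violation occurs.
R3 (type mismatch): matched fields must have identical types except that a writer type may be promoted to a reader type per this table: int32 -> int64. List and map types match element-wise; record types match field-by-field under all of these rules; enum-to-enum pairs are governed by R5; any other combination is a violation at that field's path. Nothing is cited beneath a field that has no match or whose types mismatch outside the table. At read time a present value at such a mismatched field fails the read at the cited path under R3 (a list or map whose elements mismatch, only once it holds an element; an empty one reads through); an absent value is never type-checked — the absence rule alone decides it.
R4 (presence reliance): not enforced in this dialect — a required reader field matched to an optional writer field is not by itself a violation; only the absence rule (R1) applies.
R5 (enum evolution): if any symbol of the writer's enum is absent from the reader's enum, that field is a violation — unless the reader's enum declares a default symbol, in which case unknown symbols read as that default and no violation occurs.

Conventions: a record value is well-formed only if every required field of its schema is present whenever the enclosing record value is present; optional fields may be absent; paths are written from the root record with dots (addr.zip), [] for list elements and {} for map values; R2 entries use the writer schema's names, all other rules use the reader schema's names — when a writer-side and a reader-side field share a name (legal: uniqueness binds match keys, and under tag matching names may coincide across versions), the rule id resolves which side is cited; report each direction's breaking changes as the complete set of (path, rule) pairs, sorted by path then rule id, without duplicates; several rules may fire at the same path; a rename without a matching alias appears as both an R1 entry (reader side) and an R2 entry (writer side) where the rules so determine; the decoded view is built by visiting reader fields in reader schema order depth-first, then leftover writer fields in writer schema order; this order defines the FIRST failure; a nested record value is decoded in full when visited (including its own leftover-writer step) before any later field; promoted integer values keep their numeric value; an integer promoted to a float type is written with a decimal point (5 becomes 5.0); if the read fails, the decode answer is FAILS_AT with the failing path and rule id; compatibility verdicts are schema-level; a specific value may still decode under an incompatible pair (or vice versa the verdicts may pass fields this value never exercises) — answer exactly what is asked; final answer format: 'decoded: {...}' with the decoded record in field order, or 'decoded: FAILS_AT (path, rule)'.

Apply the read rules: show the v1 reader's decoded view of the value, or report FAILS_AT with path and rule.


each type pair in Ticket: writer, then reader
decode walk for Ticket under reader schema v1:
  role := "OPEN"
  tags := []
  read fails at price under R1 (no fill)
  => FAILS_AT (price, R1)
diffs on Ticket not affecting the asked answer:
  field factor in record Ticket: type float32 changed to float64 -> a verdict-level change on Ticket — the shown value reads the same

decoded: FAILS_AT (price, R1)


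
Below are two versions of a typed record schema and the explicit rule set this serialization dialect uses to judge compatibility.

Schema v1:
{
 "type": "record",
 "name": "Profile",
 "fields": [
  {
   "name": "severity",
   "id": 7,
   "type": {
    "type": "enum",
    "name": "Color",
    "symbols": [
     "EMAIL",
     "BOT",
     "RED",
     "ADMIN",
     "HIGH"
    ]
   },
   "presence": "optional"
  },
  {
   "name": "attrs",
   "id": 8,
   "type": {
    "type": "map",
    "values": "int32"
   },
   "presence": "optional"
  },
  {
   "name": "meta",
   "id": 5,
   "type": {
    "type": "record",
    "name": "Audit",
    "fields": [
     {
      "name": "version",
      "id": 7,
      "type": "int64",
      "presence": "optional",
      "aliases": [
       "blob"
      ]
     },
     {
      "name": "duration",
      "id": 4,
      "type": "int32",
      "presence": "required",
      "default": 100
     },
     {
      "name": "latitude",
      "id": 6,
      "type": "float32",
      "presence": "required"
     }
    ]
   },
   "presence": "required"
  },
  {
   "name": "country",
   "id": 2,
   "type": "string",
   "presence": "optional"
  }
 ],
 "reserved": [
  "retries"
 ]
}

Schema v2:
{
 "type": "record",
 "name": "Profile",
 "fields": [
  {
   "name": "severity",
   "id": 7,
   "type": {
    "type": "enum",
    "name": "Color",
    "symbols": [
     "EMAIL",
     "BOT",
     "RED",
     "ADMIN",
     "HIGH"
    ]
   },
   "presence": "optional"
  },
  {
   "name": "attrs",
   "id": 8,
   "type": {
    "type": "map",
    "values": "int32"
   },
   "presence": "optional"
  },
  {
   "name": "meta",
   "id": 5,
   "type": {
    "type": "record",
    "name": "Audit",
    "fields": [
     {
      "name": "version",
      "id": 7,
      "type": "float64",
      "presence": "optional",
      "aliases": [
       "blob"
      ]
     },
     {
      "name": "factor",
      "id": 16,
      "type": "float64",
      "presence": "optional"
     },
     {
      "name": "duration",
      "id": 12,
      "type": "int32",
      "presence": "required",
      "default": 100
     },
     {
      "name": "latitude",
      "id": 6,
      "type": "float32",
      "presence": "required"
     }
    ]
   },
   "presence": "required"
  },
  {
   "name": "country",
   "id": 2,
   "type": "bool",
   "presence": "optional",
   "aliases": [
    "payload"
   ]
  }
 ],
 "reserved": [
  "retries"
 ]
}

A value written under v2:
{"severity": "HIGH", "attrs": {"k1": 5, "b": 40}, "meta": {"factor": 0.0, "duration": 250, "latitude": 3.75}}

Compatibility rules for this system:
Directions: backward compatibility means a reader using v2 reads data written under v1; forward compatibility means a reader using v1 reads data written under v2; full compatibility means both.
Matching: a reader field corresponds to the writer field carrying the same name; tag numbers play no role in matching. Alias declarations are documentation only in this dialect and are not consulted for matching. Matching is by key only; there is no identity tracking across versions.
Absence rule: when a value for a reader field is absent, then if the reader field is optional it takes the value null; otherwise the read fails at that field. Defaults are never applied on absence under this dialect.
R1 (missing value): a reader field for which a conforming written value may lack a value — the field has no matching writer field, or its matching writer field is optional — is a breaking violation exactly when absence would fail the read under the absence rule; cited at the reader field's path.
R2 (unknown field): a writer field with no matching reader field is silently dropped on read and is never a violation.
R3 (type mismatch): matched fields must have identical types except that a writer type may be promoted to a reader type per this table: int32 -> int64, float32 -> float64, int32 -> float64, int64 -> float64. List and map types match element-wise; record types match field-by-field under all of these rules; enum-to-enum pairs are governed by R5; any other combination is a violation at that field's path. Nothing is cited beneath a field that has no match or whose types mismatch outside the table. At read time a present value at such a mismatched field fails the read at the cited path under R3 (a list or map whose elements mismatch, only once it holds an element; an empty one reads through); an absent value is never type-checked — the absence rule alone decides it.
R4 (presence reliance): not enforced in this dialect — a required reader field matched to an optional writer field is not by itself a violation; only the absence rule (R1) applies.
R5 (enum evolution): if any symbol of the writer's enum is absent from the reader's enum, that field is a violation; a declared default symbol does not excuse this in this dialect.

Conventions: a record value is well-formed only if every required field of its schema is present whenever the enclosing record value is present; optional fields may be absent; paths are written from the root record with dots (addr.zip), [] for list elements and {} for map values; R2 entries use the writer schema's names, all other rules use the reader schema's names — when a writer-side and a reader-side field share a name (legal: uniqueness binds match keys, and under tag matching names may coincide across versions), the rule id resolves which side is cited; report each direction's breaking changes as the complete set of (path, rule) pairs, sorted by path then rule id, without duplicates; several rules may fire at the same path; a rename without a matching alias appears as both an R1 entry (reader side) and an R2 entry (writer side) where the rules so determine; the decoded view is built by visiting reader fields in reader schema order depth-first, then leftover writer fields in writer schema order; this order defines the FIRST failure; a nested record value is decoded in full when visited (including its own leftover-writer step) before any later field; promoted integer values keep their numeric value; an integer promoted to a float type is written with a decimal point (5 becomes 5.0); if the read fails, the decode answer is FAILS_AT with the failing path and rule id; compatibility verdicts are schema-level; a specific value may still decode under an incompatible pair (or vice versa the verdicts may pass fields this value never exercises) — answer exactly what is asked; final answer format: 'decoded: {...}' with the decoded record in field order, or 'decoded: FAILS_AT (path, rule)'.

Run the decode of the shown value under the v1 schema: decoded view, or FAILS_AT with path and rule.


the writer's type comes first in each Profile pair
decode walk for Profile under reader schema v1:
  severity := "HIGH"
  attrs := {"k1": 5, "b": 40}
  meta.version := null (absent, optional -> null)
  meta.duration := 250
  meta.latitude := 3.75
  writer meta.factor: unknown -> dropped
  country := null (absent, optional -> null)
  => decoded: {"severity": "HIGH", "attrs": {"k1": 5, "b": 40}, "meta": {"version": null, "duration": 250, "latitude": 3.75}, "country": null}
ruling out the remaining Profile differences:
  field duration in record Audit: tag 4 changed to 12 -> no rule fires on it and the decoded Profile view is identical with or without it
  added field factor to record Audit: optional float64, tag 16 (in v2 it sits immediately before duration) -> no rule fires on it and the decoded Profile view is identical with or without it
  field version in record Audit: type int64 changed to float64 -> matters for Profile compatibility verdicts, not for this value's decode
  field country in record Profile: type string changed to bool -> matters for Profile compatibility verdicts, not for this value's decode

decoded: {"severity": "HIGH", "attrs": {"k1": 5, "b": 40}, "meta": {"version": null, "duration": 250, "latitude": 3.75}, "country": null}
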